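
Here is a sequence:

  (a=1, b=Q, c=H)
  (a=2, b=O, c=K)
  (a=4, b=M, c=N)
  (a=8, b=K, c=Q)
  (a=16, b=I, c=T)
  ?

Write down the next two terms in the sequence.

A — ×2 each step: 1, 2, 4, 8, 16 → 32 → 64.
For the b, letters move back 2 places in the alphabet: Q, O, M, K, I → G → E.
For the c, letters move forward 3 places in the alphabet: H, K, N, Q, T → W → Z.
Putting the parts together: (a=32, b=G, c=W) and then (a=64, b=E, c=Z).

(a=32, b=G, c=W), (a=64, b=E, c=Z)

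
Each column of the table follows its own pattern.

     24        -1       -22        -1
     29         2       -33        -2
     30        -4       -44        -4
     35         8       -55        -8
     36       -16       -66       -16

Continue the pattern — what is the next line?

41  32  -77  -32

First component goes 24, 29, 30, 35, 36 → 41 (alternating steps +5, +1, +5, +1, …).
Second component: -1, 2, -4, 8, -16 → 32 (×(-2) each step).
Third component — −11 each step: -22, -33, -44, -55, -66 → -77.
Fourth component: ×2 each step; -1, -2, -4, -8, -16 → -32.
So the next line is 41  32  -77  -32.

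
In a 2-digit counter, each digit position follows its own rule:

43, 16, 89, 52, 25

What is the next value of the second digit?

8

Second digit goes 3, 6, 9, 2, 5 → 8 (+3 each step, mod 10).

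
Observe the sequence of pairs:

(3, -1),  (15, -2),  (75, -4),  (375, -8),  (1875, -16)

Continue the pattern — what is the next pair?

For the first part, ×5 each step: 3, 15, 75, 375, 1875 → 9375.
Second part: -1, -2, -4, -8, -16 → -32 (×2 each step).
Combining the parts gives (9375, -32).

(9375, -32)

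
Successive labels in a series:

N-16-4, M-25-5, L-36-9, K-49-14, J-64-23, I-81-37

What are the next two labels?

H-100-60, G-121-97

For the letter, letters move back 1 place in the alphabet: N, M, L, K, J, I → H → G.
Second component — perfect squares: 4², 5², 6², …: 16, 25, 36, 49, 64, 81 → 100 → 121.
Third component: each term is the sum of the two before it, so 4, 5, 9, 14, 23, 37 → 60 → 97.
Putting the parts together: H-100-60 and then G-121-97.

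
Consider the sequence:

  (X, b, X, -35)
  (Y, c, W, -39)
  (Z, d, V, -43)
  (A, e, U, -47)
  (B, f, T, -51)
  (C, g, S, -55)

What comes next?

(D, h, R, -59)

First letter — letters move forward 1 place in the alphabet, wrapping Z→A: X, Y, Z, A, B, C → D.
Second letter: b, c, d, e, f, g → h (letters move forward 1 place in the alphabet).
Third letter: letters move back 1 place in the alphabet; X, W, V, U, T, S → R.
Fourth part — −4 each step: -35, -39, -43, -47, -51, -55 → -59.
Putting it together: (D, h, R, -59).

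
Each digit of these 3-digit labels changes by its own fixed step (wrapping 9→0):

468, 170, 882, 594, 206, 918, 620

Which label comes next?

332

For the first digit, −3 each step, mod 10: 4, 1, 8, 5, 2, 9, 6 → 3.
Second digit goes 6, 7, 8, 9, 0, 1, 2 → 3 (+1 each step, mod 10).
Third digit goes 8, 0, 2, 4, 6, 8, 0 → 2 (+2 each step, mod 10).
Combining the parts gives 332.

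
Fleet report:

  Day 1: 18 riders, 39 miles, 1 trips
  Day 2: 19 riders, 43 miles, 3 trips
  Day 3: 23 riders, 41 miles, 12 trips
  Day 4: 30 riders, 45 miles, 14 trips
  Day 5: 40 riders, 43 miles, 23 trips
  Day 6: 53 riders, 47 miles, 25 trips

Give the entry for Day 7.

For the riders, differences are 1, 4, 7, … (increasing by 3 each time): 18, 19, 23, 30, 40, 53 → 69.
Miles — alternating steps +4, −2, +4, −2, …: 39, 43, 41, 45, 43, 47 → 45.
For the trips, alternating steps +2, +9, +2, +9, …: 1, 3, 12, 14, 23, 25 → 34.
Combining the parts gives 69 riders, 45 miles, 34 trips.

69 riders, 45 miles, 34 trips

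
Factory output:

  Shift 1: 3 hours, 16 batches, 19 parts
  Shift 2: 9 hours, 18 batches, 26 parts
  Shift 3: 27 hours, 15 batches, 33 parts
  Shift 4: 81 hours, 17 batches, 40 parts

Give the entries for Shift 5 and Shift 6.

Hours goes 3, 9, 27, 81 → 243 → 729 (×3 each step).
Batches goes 16, 18, 15, 17 → 14 → 16 (alternating steps +2, −3, +2, −3, …).
Parts: +7 each step, so 19, 26, 33, 40 → 47 → 54.
Putting the parts together: 243 hours, 14 batches, 47 parts and then 729 hours, 16 batches, 54 parts.

243 hours, 14 batches, 47 parts; 729 hours, 16 batches, 54 parts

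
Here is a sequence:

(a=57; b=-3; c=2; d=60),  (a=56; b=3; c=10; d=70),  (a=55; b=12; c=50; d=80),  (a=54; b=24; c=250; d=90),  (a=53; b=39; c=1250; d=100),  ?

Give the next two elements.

(a=52; b=57; c=6250; d=110), (a=51; b=78; c=31250; d=120)

A goes 57, 56, 55, 54, 53 → 52 → 51 (−1 each step).
B goes -3, 3, 12, 24, 39 → 57 → 78 (differences are 6, 9, 12, … (increasing by 3 each time)).
C: 2, 10, 50, 250, 1250 → 6250 → 31250 (×5 each step).
D: +10 each step; 60, 70, 80, 90, 100 → 110 → 120.
So the next two elements are (a=52; b=57; c=6250; d=110) and (a=51; b=78; c=31250; d=120).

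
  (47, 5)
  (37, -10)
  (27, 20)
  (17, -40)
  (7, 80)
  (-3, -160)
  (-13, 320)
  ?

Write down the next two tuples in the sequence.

(-23, -640), (-33, 1280)

First value: −10 each step; 47, 37, 27, 17, 7, -3, -13 → -23 → -33.
Second value — ×(-2) each step: 5, -10, 20, -40, 80, -160, 320 → -640 → 1280.
So the next two tuples are (-23, -640) and (-33, 1280).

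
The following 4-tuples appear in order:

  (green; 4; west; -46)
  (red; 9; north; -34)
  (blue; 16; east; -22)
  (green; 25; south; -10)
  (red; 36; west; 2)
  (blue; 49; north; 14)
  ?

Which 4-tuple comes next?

(green; 64; east; 26)

Colour — repeats green → red → blue: green, red, blue, green, red, blue → green.
For the second entry, perfect squares: 2², 3², 4², …: 4, 9, 16, 25, 36, 49 → 64.
Direction goes west, north, east, south, west, north → east (repeats west → north → east → south).
Fourth entry goes -46, -34, -22, -10, 2, 14 → 26 (+12 each step).
Putting it together: (green; 64; east; 26).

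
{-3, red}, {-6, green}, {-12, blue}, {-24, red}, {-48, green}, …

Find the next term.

{-96, blue}

First value: ×2 each step, so -3, -6, -12, -24, -48 → -96.
Colour: repeats red → green → blue; red, green, blue, red, green → blue.
Putting it together: {-96, blue}.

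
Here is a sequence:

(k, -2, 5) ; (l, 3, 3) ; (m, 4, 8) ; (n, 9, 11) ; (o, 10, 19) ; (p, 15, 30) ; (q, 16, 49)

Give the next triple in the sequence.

(r, 21, 79)

For the letter, letters move forward 1 place in the alphabet: k, l, m, n, o, p, q → r.
Second value: alternating steps +5, +1, +5, +1, …; -2, 3, 4, 9, 10, 15, 16 → 21.
For the third value, each term is the sum of the two before it: 5, 3, 8, 11, 19, 30, 49 → 79.
Putting it together: (r, 21, 79).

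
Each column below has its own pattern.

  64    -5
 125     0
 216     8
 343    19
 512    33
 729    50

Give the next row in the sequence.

First component — perfect cubes: 4³, 5³, 6³, …: 64, 125, 216, 343, 512, 729 → 1000.
Second component: differences are 5, 8, 11, … (increasing by 3 each time); -5, 0, 8, 19, 33, 50 → 70.
So the next row is 1000  70.

1000  70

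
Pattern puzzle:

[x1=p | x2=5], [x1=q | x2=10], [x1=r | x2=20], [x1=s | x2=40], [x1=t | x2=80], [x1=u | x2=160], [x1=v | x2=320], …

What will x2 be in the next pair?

X2: 5, 10, 20, 40, 80, 160, 320 → 640 (×2 each step).

640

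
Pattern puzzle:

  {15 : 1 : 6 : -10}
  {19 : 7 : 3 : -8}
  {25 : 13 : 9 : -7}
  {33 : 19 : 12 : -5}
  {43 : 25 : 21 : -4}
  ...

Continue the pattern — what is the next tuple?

{55 : 31 : 33 : -2}

First entry: differences are 4, 6, 8, … (increasing by 2 each time), so 15, 19, 25, 33, 43 → 55.
For the second entry, +6 each step: 1, 7, 13, 19, 25 → 31.
Third entry — each term is the sum of the two before it: 6, 3, 9, 12, 21 → 33.
Fourth entry: -10, -8, -7, -5, -4 → -2 (alternating steps +2, +1, +2, +1, …).
So the next tuple is {55 : 31 : 33 : -2}.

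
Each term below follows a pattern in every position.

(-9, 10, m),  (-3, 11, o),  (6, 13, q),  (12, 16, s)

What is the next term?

First entry — alternating steps +6, +9, +6, +9, …: -9, -3, 6, 12 → 21.
Second entry: 10, 11, 13, 16 → 20 (differences are 1, 2, 3, … (increasing by 1 each time)).
Letter: m, o, q, s → u (letters move forward 2 places in the alphabet).
Putting it together: (21, 20, u).

(21, 20, u)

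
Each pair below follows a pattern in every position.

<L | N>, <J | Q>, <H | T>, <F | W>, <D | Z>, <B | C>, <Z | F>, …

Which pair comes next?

<X | I>

First letter: letters move back 2 places in the alphabet, wrapping A→Z, so L, J, H, F, D, B, Z → X.
Second letter — letters move forward 3 places in the alphabet, wrapping Z→A: N, Q, T, W, Z, C, F → I.
Combining the parts gives <X | I>.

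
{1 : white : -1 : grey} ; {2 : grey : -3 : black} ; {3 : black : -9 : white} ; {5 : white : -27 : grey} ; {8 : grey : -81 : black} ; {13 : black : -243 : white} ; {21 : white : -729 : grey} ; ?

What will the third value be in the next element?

First value goes 1, 2, 3, 5, 8, 13, 21 → 34 (each term is the sum of the two before it).
First shade — repeats white → grey → black: white, grey, black, white, grey, black, white → grey.
For the third value, ×3 each step: -1, -3, -9, -27, -81, -243, -729 → -2187.
Second shade: repeats grey → black → white; grey, black, white, grey, black, white, grey → black.

-2187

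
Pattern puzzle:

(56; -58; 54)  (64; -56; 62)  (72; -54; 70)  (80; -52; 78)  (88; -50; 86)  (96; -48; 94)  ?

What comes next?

(104; -46; 102)

First part — +8 each step: 56, 64, 72, 80, 88, 96 → 104.
Second part: +2 each step, so -58, -56, -54, -52, -50, -48 → -46.
Third part goes 54, 62, 70, 78, 86, 94 → 102 (always 2 less than the first part).
Putting it together: (104; -46; 102).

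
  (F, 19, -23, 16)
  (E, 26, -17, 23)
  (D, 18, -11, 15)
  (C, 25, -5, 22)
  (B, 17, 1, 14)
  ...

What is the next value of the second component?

Second component: alternating steps +7, −8, +7, −8, …; 19, 26, 18, 25, 17 → 24.

24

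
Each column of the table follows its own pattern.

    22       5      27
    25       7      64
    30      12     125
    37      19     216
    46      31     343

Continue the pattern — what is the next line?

57  50  512

First component — differences are 3, 5, 7, … (increasing by 2 each time): 22, 25, 30, 37, 46 → 57.
Second component: each term is the sum of the two before it, so 5, 7, 12, 19, 31 → 50.
Third component — perfect cubes: 3³, 4³, 5³, …: 27, 64, 125, 216, 343 → 512.
So the next line is 57  50  512.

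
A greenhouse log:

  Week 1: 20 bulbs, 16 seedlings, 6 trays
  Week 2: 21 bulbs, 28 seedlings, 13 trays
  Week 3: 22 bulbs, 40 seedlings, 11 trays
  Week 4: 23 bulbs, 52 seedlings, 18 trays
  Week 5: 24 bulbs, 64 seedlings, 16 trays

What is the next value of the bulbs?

For the bulbs, +1 each step: 20, 21, 22, 23, 24 → 25.

25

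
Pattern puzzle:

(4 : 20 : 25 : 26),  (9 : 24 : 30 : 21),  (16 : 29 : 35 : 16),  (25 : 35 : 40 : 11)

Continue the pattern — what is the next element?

(36 : 42 : 45 : 6)

First component: perfect squares: 2², 3², 4², …; 4, 9, 16, 25 → 36.
Second component: differences are 4, 5, 6, … (increasing by 1 each time); 20, 24, 29, 35 → 42.
Third component: +5 each step, so 25, 30, 35, 40 → 45.
Fourth component — together with the third component always sums to 51: 26, 21, 16, 11 → 6.
Combining the parts gives (36 : 42 : 45 : 6).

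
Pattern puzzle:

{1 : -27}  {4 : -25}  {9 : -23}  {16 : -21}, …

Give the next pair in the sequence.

{25 : -19}

First coordinate: 1, 4, 9, 16 → 25 (perfect squares: 1², 2², 3², …).
Second coordinate goes -27, -25, -23, -21 → -19 (+2 each step).
Putting it together: {25 : -19}.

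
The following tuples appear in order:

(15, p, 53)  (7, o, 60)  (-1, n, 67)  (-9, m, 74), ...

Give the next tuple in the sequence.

First coordinate: 15, 7, -1, -9 → -17 (−8 each step).
For the letter, letters move back 1 place in the alphabet: p, o, n, m → l.
Third coordinate: +7 each step; 53, 60, 67, 74 → 81.
Combining the parts gives (-17, l, 81).

(-17, l, 81)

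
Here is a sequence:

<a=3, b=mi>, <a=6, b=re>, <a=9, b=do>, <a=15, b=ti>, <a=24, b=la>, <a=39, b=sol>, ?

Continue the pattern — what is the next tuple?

A: each term is the sum of the two before it, so 3, 6, 9, 15, 24, 39 → 63.
B goes mi, re, do, ti, la, sol → fa (runs backward through the solfège scale do→ti).
Putting it together: <a=63, b=fa>.

<a=63, b=fa>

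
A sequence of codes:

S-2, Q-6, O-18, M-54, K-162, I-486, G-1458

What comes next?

E-4374

Letter — letters move back 2 places in the alphabet: S, Q, O, M, K, I, G → E.
For the second component, ×3 each step: 2, 6, 18, 54, 162, 486, 1458 → 4374.
So the next code is E-4374.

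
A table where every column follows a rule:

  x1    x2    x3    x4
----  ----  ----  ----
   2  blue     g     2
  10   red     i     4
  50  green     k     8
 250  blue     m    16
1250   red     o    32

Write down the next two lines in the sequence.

Column x1: ×5 each step; 2, 10, 50, 250, 1250 → 6250 → 31250.
Column x2 goes blue, red, green, blue, red → green → blue (repeats blue → red → green).
Column x3 — letters move forward 2 places in the alphabet: g, i, k, m, o → q → s.
Column x4 — ×2 each step: 2, 4, 8, 16, 32 → 64 → 128.
So the next two lines are 6250  green  q  64 and 31250  blue  s  128.

6250  green  q  64; 31250  blue  s  128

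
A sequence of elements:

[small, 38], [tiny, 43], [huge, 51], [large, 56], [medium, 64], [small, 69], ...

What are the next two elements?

[tiny, 77], [huge, 82]

Size: small, tiny, huge, large, medium, small → tiny → huge (repeats small → tiny → huge → large → medium).
Second coordinate — alternating steps +5, +8, +5, +8, …: 38, 43, 51, 56, 64, 69 → 77 → 82.
So the next two elements are [tiny, 77] and [huge, 82].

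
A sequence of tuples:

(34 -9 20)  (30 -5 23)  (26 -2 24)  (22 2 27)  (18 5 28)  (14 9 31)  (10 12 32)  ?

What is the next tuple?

First slot: 34, 30, 26, 22, 18, 14, 10 → 6 (−4 each step).
Second slot: alternating steps +4, +3, +4, +3, …; -9, -5, -2, 2, 5, 9, 12 → 16.
Third slot goes 20, 23, 24, 27, 28, 31, 32 → 35 (alternating steps +3, +1, +3, +1, …).
So the next tuple is (6 16 35).

(6 16 35)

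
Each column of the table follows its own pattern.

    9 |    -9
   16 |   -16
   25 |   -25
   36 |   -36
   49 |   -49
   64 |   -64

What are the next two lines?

First component: perfect squares: 3², 4², 5², …, so 9, 16, 25, 36, 49, 64 → 81 → 100.
Second component goes -9, -16, -25, -36, -49, -64 → -81 → -100 (always the negative of the first component).
Putting the parts together: 81  -81 and then 100  -100.

81  -81; 100  -100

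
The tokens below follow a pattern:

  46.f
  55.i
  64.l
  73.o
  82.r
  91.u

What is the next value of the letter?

First component: 46, 55, 64, 73, 82, 91 → 100 (+9 each step).
Letter — letters move forward 3 places in the alphabet: f, i, l, o, r, u → x.

x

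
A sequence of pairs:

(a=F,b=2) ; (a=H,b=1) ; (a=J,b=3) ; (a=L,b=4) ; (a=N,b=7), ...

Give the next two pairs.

A: letters move forward 2 places in the alphabet, so F, H, J, L, N → P → R.
B: 2, 1, 3, 4, 7 → 11 → 18 (each term is the sum of the two before it).
So the next two pairs are (a=P,b=11) and (a=R,b=18).

(a=P,b=11), (a=R,b=18)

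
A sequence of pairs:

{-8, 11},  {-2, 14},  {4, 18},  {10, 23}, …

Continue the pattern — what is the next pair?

{16, 29}

First slot: +6 each step, so -8, -2, 4, 10 → 16.
Second slot: 11, 14, 18, 23 → 29 (differences are 3, 4, 5, … (increasing by 1 each time)).
Combining the parts gives {16, 29}.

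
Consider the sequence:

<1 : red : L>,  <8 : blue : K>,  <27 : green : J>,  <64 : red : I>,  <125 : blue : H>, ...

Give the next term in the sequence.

First part: perfect cubes: 1³, 2³, 3³, …; 1, 8, 27, 64, 125 → 216.
For the colour, repeats red → blue → green: red, blue, green, red, blue → green.
Letter: letters move back 1 place in the alphabet, so L, K, J, I, H → G.
Putting it together: <216 : green : G>.

<216 : green : G>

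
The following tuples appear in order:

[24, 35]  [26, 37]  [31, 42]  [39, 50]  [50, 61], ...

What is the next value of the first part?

64

First part: differences are 2, 5, 8, … (increasing by 3 each time); 24, 26, 31, 39, 50 → 64.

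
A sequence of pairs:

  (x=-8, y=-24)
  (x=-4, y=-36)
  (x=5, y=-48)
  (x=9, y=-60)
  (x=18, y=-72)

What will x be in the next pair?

X: -8, -4, 5, 9, 18 → 22 (alternating steps +4, +9, +4, +9, …).
Y goes -24, -36, -48, -60, -72 → -84 (−12 each step).

22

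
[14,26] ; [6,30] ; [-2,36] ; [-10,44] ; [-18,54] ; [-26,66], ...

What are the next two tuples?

[-34,80], [-42,96]

First slot: −8 each step, so 14, 6, -2, -10, -18, -26 → -34 → -42.
For the second slot, differences are 4, 6, 8, … (increasing by 2 each time): 26, 30, 36, 44, 54, 66 → 80 → 96.
Putting the parts together: [-34,80] and then [-42,96].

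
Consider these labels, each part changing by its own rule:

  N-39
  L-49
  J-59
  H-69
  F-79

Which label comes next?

D-89

Letter goes N, L, J, H, F → D (letters move back 2 places in the alphabet).
Second component — +10 each step: 39, 49, 59, 69, 79 → 89.
Combining the parts gives D-89.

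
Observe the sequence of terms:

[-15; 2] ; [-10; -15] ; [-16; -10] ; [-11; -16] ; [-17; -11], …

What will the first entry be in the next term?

-12

First entry goes -15, -10, -16, -11, -17 → -12 (alternating steps +5, −6, +5, −6, …).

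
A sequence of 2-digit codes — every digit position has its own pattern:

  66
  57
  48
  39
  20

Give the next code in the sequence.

First digit — −1 each step, mod 10: 6, 5, 4, 3, 2 → 1.
Second digit: +1 each step, mod 10, so 6, 7, 8, 9, 0 → 1.
So the next code is 11.

11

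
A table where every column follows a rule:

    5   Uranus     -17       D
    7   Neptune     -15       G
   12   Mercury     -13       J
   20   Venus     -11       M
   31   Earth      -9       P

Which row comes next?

45  Mars  -7  S

First component: 5, 7, 12, 20, 31 → 45 (differences are 2, 5, 8, … (increasing by 3 each time)).
Planet: Uranus, Neptune, Mercury, Venus, Earth → Mars (runs through the planets Mercury→Neptune).
Third component: +2 each step; -17, -15, -13, -11, -9 → -7.
Letter: D, G, J, M, P → S (letters move forward 3 places in the alphabet).
Putting it together: 45  Mars  -7  S.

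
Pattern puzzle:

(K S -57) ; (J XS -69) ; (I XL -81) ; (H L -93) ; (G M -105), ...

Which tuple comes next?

Letter goes K, J, I, H, G → F (letters move back 1 place in the alphabet).
Size goes S, XS, XL, L, M → S (runs backward through clothing sizes XS→XL).
Third part goes -57, -69, -81, -93, -105 → -117 (−12 each step).
Putting it together: (F S -117).

(F S -117)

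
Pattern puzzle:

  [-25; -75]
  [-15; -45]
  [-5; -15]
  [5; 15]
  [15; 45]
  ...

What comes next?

For the first entry, +10 each step: -25, -15, -5, 5, 15 → 25.
Second entry: always 3 × the first entry, so -75, -45, -15, 15, 45 → 75.
Putting it together: [25; 75].

[25; 75]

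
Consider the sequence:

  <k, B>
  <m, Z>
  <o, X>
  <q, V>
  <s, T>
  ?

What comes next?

First letter — letters move forward 2 places in the alphabet: k, m, o, q, s → u.
Second letter: B, Z, X, V, T → R (letters move back 2 places in the alphabet, wrapping A→Z).
Putting it together: <u, R>.

<u, R>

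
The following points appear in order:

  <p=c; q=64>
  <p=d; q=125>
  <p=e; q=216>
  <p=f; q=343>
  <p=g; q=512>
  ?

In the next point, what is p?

P — letters move forward 1 place in the alphabet: c, d, e, f, g → h.
Q: 64, 125, 216, 343, 512 → 729 (perfect cubes: 4³, 5³, 6³, …).

h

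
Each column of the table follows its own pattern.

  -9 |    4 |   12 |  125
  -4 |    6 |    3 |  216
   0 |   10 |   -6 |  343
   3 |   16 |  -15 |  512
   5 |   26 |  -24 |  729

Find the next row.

6  42  -33  1000

For the first component, differences are 5, 4, 3, … (decreasing by 1 each time): -9, -4, 0, 3, 5 → 6.
Second component: each term is the sum of the two before it, so 4, 6, 10, 16, 26 → 42.
For the third component, −9 each step: 12, 3, -6, -15, -24 → -33.
For the fourth component, perfect cubes: 5³, 6³, 7³, …: 125, 216, 343, 512, 729 → 1000.
So the next row is 6  42  -33  1000.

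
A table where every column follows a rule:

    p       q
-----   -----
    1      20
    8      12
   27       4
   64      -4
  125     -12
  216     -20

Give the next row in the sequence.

Column p: perfect cubes: 1³, 2³, 3³, …, so 1, 8, 27, 64, 125, 216 → 343.
Column q: −8 each step; 20, 12, 4, -4, -12, -20 → -28.
Putting it together: 343  -28.

343  -28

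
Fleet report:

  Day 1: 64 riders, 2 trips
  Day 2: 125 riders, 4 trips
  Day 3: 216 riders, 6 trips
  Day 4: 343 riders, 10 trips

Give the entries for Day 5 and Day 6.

512 riders, 16 trips; 729 riders, 26 trips

Riders: perfect cubes: 4³, 5³, 6³, …; 64, 125, 216, 343 → 512 → 729.
Trips: 2, 4, 6, 10 → 16 → 26 (each term is the sum of the two before it).
So the next two records are 512 riders, 16 trips and 729 riders, 26 trips.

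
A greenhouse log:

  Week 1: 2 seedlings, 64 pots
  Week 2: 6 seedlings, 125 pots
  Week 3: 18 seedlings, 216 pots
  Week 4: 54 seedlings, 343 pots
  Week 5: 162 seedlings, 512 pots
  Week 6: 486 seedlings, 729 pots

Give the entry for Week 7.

1458 seedlings, 1000 pots

For the seedlings, ×3 each step: 2, 6, 18, 54, 162, 486 → 1458.
Pots: perfect cubes: 4³, 5³, 6³, …; 64, 125, 216, 343, 512, 729 → 1000.
Combining the parts gives 1458 seedlings, 1000 pots.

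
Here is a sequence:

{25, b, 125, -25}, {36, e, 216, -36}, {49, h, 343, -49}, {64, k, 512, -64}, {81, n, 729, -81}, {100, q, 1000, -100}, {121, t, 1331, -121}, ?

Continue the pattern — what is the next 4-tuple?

First entry — perfect squares: 5², 6², 7², …: 25, 36, 49, 64, 81, 100, 121 → 144.
Letter: b, e, h, k, n, q, t → w (letters move forward 3 places in the alphabet).
For the third entry, perfect cubes: 5³, 6³, 7³, …: 125, 216, 343, 512, 729, 1000, 1331 → 1728.
Fourth entry goes -25, -36, -49, -64, -81, -100, -121 → -144 (always the negative of the first entry).
Putting it together: {144, w, 1728, -144}.

{144, w, 1728, -144}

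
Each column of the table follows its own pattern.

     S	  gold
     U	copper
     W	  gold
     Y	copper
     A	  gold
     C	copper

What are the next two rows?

Letter: letters move forward 2 places in the alphabet, wrapping Z→A; S, U, W, Y, A, C → E → G.
Metal — alternates gold ↔ copper: gold, copper, gold, copper, gold, copper → gold → copper.
So the next two rows are E  gold and G  copper.

E  gold; G  copper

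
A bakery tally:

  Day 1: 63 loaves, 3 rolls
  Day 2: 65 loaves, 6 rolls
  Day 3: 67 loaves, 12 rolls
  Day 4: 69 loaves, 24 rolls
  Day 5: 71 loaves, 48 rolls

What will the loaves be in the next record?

73

Loaves: +2 each step, so 63, 65, 67, 69, 71 → 73.
Rolls: ×2 each step; 3, 6, 12, 24, 48 → 96.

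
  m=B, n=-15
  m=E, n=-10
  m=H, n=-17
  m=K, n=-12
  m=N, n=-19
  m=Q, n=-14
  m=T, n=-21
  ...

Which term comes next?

m=W, n=-16

M goes B, E, H, K, N, Q, T → W (letters move forward 3 places in the alphabet).
For the n, alternating steps +5, −7, +5, −7, …: -15, -10, -17, -12, -19, -14, -21 → -16.
Putting it together: m=W, n=-16.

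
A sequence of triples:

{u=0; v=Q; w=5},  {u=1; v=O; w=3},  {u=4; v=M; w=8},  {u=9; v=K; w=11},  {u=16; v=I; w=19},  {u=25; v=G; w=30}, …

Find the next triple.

U goes 0, 1, 4, 9, 16, 25 → 36 (differences are 1, 3, 5, … (increasing by 2 each time)).
V: letters move back 2 places in the alphabet, so Q, O, M, K, I, G → E.
W — each term is the sum of the two before it: 5, 3, 8, 11, 19, 30 → 49.
So the next triple is {u=36; v=E; w=49}.

{u=36; v=E; w=49}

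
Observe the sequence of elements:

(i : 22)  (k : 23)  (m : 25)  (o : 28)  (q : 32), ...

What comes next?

Letter: i, k, m, o, q → s (letters move forward 2 places in the alphabet).
Second coordinate: differences are 1, 2, 3, … (increasing by 1 each time), so 22, 23, 25, 28, 32 → 37.
So the next element is (s : 37).

(s : 37)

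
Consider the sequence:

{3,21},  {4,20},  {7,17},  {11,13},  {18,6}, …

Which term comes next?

{29,-5}

First part — each term is the sum of the two before it: 3, 4, 7, 11, 18 → 29.
Second part goes 21, 20, 17, 13, 6 → -5 (together with the first part always sums to 24).
Putting it together: {29,-5}.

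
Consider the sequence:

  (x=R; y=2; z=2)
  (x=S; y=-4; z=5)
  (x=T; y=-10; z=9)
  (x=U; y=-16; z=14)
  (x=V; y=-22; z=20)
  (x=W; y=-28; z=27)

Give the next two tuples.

(x=X; y=-34; z=35), (x=Y; y=-40; z=44)

For the x, letters move forward 1 place in the alphabet: R, S, T, U, V, W → X → Y.
Y: 2, -4, -10, -16, -22, -28 → -34 → -40 (−6 each step).
Z goes 2, 5, 9, 14, 20, 27 → 35 → 44 (differences are 3, 4, 5, … (increasing by 1 each time)).
Putting the parts together: (x=X; y=-34; z=35) and then (x=Y; y=-40; z=44).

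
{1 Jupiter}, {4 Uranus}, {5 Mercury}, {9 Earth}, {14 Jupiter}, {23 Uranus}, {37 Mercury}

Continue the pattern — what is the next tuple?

{60 Earth}

First value goes 1, 4, 5, 9, 14, 23, 37 → 60 (each term is the sum of the two before it).
Planet — repeats Jupiter → Uranus → Mercury → Earth: Jupiter, Uranus, Mercury, Earth, Jupiter, Uranus, Mercury → Earth.
Putting it together: {60 Earth}.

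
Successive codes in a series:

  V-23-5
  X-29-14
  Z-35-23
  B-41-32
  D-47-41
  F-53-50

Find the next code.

Letter: letters move forward 2 places in the alphabet, wrapping Z→A, so V, X, Z, B, D, F → H.
Second component: 23, 29, 35, 41, 47, 53 → 59 (+6 each step).
Third component: +9 each step, so 5, 14, 23, 32, 41, 50 → 59.
So the next code is H-59-59.

H-59-59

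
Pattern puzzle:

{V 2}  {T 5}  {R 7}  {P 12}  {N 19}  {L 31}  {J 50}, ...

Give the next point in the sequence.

{H 81}

Letter goes V, T, R, P, N, L, J → H (letters move back 2 places in the alphabet).
Second value goes 2, 5, 7, 12, 19, 31, 50 → 81 (each term is the sum of the two before it).
So the next point is {H 81}.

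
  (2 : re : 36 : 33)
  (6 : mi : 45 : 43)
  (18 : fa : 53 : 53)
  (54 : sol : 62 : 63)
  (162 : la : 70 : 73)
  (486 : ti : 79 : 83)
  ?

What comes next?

(1458 : do : 87 : 93)

First coordinate: ×3 each step, so 2, 6, 18, 54, 162, 486 → 1458.
Note: re, mi, fa, sol, la, ti → do (runs through the solfège scale do→ti).
Third coordinate: 36, 45, 53, 62, 70, 79 → 87 (alternating steps +9, +8, +9, +8, …).
Fourth coordinate goes 33, 43, 53, 63, 73, 83 → 93 (+10 each step).
So the next term is (1458 : do : 87 : 93).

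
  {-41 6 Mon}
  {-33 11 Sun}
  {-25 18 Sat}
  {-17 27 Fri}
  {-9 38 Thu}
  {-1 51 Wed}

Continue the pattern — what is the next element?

{7 66 Tue}

For the first value, +8 each step: -41, -33, -25, -17, -9, -1 → 7.
Second value — differences are 5, 7, 9, … (increasing by 2 each time): 6, 11, 18, 27, 38, 51 → 66.
Day goes Mon, Sun, Sat, Fri, Thu, Wed → Tue (runs backward through the weekdays Mon→Sun).
Putting it together: {7 66 Tue}.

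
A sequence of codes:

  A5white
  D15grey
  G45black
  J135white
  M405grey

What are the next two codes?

Letter — letters move forward 3 places in the alphabet: A, D, G, J, M → P → S.
Second component: ×3 each step; 5, 15, 45, 135, 405 → 1215 → 3645.
For the shade, repeats white → grey → black: white, grey, black, white, grey → black → white.
Putting the parts together: P1215black and then S3645white.

P1215black, S3645white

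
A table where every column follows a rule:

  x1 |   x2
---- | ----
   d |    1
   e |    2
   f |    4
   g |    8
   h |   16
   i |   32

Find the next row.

j  64

Column x1: letters move forward 1 place in the alphabet, so d, e, f, g, h, i → j.
Column x2: 1, 2, 4, 8, 16, 32 → 64 (×2 each step).
Putting it together: j  64.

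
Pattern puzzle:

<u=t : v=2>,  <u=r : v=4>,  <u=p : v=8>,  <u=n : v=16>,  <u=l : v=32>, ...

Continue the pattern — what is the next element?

U goes t, r, p, n, l → j (letters move back 2 places in the alphabet).
V goes 2, 4, 8, 16, 32 → 64 (×2 each step).
So the next element is <u=j : v=64>.

<u=j : v=64>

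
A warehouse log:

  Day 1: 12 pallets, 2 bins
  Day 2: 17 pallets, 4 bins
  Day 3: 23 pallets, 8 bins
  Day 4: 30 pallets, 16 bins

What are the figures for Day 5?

Pallets: 12, 17, 23, 30 → 38 (differences are 5, 6, 7, … (increasing by 1 each time)).
Bins: 2, 4, 8, 16 → 32 (×2 each step).
Combining the parts gives 38 pallets, 32 bins.

38 pallets, 32 bins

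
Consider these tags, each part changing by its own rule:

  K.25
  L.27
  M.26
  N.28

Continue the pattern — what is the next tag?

O.27

Letter — letters move forward 1 place in the alphabet: K, L, M, N → O.
Second component: 25, 27, 26, 28 → 27 (alternating steps +2, −1, +2, −1, …).
Putting it together: O.27.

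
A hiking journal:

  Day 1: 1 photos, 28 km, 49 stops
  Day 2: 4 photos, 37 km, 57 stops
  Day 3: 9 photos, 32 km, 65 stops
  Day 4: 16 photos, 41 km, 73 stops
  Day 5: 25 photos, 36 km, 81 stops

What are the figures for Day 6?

36 photos, 45 km, 89 stops

Photos: 1, 4, 9, 16, 25 → 36 (perfect squares: 1², 2², 3², …).
For the km, alternating steps +9, −5, +9, −5, …: 28, 37, 32, 41, 36 → 45.
Stops: +8 each step; 49, 57, 65, 73, 81 → 89.
So the next line is 36 photos, 45 km, 89 stops.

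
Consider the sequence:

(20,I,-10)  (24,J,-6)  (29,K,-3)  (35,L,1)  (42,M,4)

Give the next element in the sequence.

First component: differences are 4, 5, 6, … (increasing by 1 each time), so 20, 24, 29, 35, 42 → 50.
Letter: letters move forward 1 place in the alphabet, so I, J, K, L, M → N.
Third component: alternating steps +4, +3, +4, +3, …, so -10, -6, -3, 1, 4 → 8.
Combining the parts gives (50,N,8).

(50,N,8)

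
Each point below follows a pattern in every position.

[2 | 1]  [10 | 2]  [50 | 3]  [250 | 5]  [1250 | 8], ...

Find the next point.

[6250 | 13]

First value: 2, 10, 50, 250, 1250 → 6250 (×5 each step).
Second value: each term is the sum of the two before it; 1, 2, 3, 5, 8 → 13.
Combining the parts gives [6250 | 13].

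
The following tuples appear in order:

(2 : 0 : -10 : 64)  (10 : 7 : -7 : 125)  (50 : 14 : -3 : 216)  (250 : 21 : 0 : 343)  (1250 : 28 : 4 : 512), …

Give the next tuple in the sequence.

First part: 2, 10, 50, 250, 1250 → 6250 (×5 each step).
Second part — +7 each step: 0, 7, 14, 21, 28 → 35.
Third part goes -10, -7, -3, 0, 4 → 7 (alternating steps +3, +4, +3, +4, …).
Fourth part goes 64, 125, 216, 343, 512 → 729 (perfect cubes: 4³, 5³, 6³, …).
Combining the parts gives (6250 : 35 : 7 : 729).

(6250 : 35 : 7 : 729)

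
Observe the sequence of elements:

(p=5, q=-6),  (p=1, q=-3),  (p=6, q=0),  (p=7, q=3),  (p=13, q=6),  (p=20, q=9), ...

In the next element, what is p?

P goes 5, 1, 6, 7, 13, 20 → 33 (each term is the sum of the two before it).

33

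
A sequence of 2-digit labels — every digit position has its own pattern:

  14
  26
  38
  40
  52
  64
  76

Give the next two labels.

First digit: +1 each step, mod 10, so 1, 2, 3, 4, 5, 6, 7 → 8 → 9.
Second digit: +2 each step, mod 10, so 4, 6, 8, 0, 2, 4, 6 → 8 → 0.
Putting the parts together: 88 and then 90.

88, 90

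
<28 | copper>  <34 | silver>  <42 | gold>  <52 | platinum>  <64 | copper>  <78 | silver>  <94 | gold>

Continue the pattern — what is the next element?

<112 | platinum>

First coordinate: differences are 6, 8, 10, … (increasing by 2 each time), so 28, 34, 42, 52, 64, 78, 94 → 112.
For the metal, repeats copper → silver → gold → platinum: copper, silver, gold, platinum, copper, silver, gold → platinum.
Combining the parts gives <112 | platinum>.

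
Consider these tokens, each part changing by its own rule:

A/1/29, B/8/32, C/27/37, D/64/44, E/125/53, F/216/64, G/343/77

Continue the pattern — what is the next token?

Letter: letters move forward 1 place in the alphabet, so A, B, C, D, E, F, G → H.
Second component: 1, 8, 27, 64, 125, 216, 343 → 512 (perfect cubes: 1³, 2³, 3³, …).
Third component goes 29, 32, 37, 44, 53, 64, 77 → 92 (differences are 3, 5, 7, … (increasing by 2 each time)).
So the next token is H/512/92.

H/512/92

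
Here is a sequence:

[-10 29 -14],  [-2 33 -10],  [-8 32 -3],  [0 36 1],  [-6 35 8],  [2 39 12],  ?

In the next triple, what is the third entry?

Third entry goes -14, -10, -3, 1, 8, 12 → 19 (alternating steps +4, +7, +4, +7, …).

19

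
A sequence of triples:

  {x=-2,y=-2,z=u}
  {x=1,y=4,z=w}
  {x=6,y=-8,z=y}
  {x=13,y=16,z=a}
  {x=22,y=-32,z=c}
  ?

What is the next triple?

{x=33,y=64,z=e}

X goes -2, 1, 6, 13, 22 → 33 (differences are 3, 5, 7, … (increasing by 2 each time)).
Y goes -2, 4, -8, 16, -32 → 64 (×(-2) each step).
Z: letters move forward 2 places in the alphabet, wrapping Z→A, so u, w, y, a, c → e.
Combining the parts gives {x=33,y=64,z=e}.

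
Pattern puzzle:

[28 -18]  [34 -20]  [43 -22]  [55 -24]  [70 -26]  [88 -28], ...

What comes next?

[109 -30]

First coordinate: differences are 6, 9, 12, … (increasing by 3 each time), so 28, 34, 43, 55, 70, 88 → 109.
Second coordinate: −2 each step; -18, -20, -22, -24, -26, -28 → -30.
Putting it together: [109 -30].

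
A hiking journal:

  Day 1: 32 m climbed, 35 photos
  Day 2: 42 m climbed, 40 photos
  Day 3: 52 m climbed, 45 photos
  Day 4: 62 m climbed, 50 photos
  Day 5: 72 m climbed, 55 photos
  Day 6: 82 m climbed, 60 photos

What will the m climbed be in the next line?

M climbed goes 32, 42, 52, 62, 72, 82 → 92 (+10 each step).

92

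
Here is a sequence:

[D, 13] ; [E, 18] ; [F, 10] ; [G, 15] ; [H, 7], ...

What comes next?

Letter: D, E, F, G, H → I (letters move forward 1 place in the alphabet).
Second part — alternating steps +5, −8, +5, −8, …: 13, 18, 10, 15, 7 → 12.
Putting it together: [I, 12].

[I, 12]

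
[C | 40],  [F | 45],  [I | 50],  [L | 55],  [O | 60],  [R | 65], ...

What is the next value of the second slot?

Second slot — +5 each step: 40, 45, 50, 55, 60, 65 → 70.

70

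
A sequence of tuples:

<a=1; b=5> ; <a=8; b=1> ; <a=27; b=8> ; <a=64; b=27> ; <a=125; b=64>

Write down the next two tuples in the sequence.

For the a, perfect cubes: 1³, 2³, 3³, …: 1, 8, 27, 64, 125 → 216 → 343.
B: 5, 1, 8, 27, 64 → 125 → 216 (always the previous value of the a).
Putting the parts together: <a=216; b=125> and then <a=343; b=216>.

<a=216; b=125>, <a=343; b=216>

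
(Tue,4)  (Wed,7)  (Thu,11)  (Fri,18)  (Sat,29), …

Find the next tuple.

Day: runs through the weekdays Mon→Sun, so Tue, Wed, Thu, Fri, Sat → Sun.
For the second part, each term is the sum of the two before it: 4, 7, 11, 18, 29 → 47.
Combining the parts gives (Sun,47).

(Sun,47)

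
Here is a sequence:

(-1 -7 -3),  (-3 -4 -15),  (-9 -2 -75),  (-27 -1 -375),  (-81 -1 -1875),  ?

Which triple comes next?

First value — ×3 each step: -1, -3, -9, -27, -81 → -243.
Second value — differences are 3, 2, 1, … (decreasing by 1 each time): -7, -4, -2, -1, -1 → -2.
Third value: -3, -15, -75, -375, -1875 → -9375 (×5 each step).
Putting it together: (-243 -2 -9375).

(-243 -2 -9375)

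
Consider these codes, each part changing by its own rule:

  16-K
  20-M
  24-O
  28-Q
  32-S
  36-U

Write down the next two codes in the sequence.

40-W then 44-Y

First component: 16, 20, 24, 28, 32, 36 → 40 → 44 (+4 each step).
For the letter, letters move forward 2 places in the alphabet: K, M, O, Q, S, U → W → Y.
Putting the parts together: 40-W and then 44-Y.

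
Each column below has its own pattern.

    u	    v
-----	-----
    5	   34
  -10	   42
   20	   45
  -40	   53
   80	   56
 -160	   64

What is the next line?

For the column u, ×(-2) each step: 5, -10, 20, -40, 80, -160 → 320.
Column v goes 34, 42, 45, 53, 56, 64 → 67 (alternating steps +8, +3, +8, +3, …).
Putting it together: 320  67.

320  67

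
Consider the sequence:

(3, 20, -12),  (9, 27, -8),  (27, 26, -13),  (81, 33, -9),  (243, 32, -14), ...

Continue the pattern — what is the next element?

(729, 39, -10)

First coordinate goes 3, 9, 27, 81, 243 → 729 (×3 each step).
For the second coordinate, alternating steps +7, −1, +7, −1, …: 20, 27, 26, 33, 32 → 39.
For the third coordinate, alternating steps +4, −5, +4, −5, …: -12, -8, -13, -9, -14 → -10.
Combining the parts gives (729, 39, -10).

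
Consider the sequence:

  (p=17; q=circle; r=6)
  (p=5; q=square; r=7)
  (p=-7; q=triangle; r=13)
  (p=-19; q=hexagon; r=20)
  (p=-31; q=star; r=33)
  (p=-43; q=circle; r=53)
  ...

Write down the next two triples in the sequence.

(p=-55; q=square; r=86), (p=-67; q=triangle; r=139)

P: 17, 5, -7, -19, -31, -43 → -55 → -67 (−12 each step).
Q goes circle, square, triangle, hexagon, star, circle → square → triangle (repeats circle → square → triangle → hexagon → star).
R: each term is the sum of the two before it, so 6, 7, 13, 20, 33, 53 → 86 → 139.
Putting the parts together: (p=-55; q=square; r=86) and then (p=-67; q=triangle; r=139).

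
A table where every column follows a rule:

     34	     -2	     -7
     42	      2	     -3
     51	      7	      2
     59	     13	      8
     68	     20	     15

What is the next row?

76  28  23

First component — alternating steps +8, +9, +8, +9, …: 34, 42, 51, 59, 68 → 76.
Second component goes -2, 2, 7, 13, 20 → 28 (differences are 4, 5, 6, … (increasing by 1 each time)).
Third component: always 5 less than the second component; -7, -3, 2, 8, 15 → 23.
Combining the parts gives 76  28  23.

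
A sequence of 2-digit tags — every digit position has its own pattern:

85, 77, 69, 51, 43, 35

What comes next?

First digit: 8, 7, 6, 5, 4, 3 → 2 (−1 each step, mod 10).
Second digit goes 5, 7, 9, 1, 3, 5 → 7 (+2 each step, mod 10).
Combining the parts gives 27.

27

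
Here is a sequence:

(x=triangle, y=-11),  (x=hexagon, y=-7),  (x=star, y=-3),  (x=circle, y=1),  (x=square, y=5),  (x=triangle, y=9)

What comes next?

X goes triangle, hexagon, star, circle, square, triangle → hexagon (repeats triangle → hexagon → star → circle → square).
Y: -11, -7, -3, 1, 5, 9 → 13 (+4 each step).
Putting it together: (x=hexagon, y=13).

(x=hexagon, y=13)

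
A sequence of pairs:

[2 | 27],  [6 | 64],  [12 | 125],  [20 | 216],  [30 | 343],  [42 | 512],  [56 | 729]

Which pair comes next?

First entry — differences are 4, 6, 8, … (increasing by 2 each time): 2, 6, 12, 20, 30, 42, 56 → 72.
Second entry: 27, 64, 125, 216, 343, 512, 729 → 1000 (perfect cubes: 3³, 4³, 5³, …).
Putting it together: [72 | 1000].

[72 | 1000]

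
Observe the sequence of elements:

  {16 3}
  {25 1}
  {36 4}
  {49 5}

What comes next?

First part goes 16, 25, 36, 49 → 64 (perfect squares: 4², 5², 6², …).
Second part goes 3, 1, 4, 5 → 9 (each term is the sum of the two before it).
Putting it together: {64 9}.

{64 9}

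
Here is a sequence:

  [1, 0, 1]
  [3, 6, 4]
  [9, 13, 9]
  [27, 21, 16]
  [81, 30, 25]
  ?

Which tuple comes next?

First value: 1, 3, 9, 27, 81 → 243 (×3 each step).
Second value: differences are 6, 7, 8, … (increasing by 1 each time), so 0, 6, 13, 21, 30 → 40.
Third value: perfect squares: 1², 2², 3², …; 1, 4, 9, 16, 25 → 36.
Putting it together: [243, 40, 36].

[243, 40, 36]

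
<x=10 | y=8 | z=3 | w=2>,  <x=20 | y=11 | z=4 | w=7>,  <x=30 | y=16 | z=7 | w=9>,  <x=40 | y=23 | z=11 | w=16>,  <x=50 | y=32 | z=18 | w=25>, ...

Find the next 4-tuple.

For the x, +10 each step: 10, 20, 30, 40, 50 → 60.
Y: differences are 3, 5, 7, … (increasing by 2 each time); 8, 11, 16, 23, 32 → 43.
Z: each term is the sum of the two before it; 3, 4, 7, 11, 18 → 29.
W: each term is the sum of the two before it; 2, 7, 9, 16, 25 → 41.
Putting it together: <x=60 | y=43 | z=29 | w=41>.

<x=60 | y=43 | z=29 | w=41>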